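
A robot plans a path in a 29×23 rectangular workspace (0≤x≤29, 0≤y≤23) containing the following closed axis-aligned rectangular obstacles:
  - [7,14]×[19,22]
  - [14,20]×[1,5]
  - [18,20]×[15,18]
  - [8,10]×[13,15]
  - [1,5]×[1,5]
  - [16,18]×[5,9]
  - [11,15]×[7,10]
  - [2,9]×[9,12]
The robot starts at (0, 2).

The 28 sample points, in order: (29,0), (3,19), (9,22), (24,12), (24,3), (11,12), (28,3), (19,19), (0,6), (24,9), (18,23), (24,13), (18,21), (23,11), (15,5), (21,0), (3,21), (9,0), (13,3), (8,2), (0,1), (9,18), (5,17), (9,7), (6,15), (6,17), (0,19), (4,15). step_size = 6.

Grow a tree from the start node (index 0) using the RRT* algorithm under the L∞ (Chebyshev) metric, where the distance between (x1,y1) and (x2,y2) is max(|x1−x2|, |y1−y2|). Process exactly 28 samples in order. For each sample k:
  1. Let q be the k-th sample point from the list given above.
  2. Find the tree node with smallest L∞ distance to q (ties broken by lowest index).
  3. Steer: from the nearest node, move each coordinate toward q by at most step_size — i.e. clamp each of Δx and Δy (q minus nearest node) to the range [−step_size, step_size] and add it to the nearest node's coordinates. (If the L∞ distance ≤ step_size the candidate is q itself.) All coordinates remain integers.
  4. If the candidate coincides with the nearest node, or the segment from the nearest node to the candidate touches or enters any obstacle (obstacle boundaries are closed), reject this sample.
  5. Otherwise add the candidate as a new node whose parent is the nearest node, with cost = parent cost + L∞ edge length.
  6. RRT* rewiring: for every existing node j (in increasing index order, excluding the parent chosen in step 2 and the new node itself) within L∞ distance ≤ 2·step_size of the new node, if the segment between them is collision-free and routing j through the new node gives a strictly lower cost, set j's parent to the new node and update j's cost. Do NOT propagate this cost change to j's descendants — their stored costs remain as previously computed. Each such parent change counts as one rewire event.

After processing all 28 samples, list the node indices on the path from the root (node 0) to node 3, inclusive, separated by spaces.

1. q=(29,0) nearest=0 d=29 new=(6,0) → blocked by [1,5]×[1,5], reject
2. q=(3,19) nearest=0 d=17 new=(3,8) → blocked by [1,5]×[1,5], reject
3. q=(9,22) nearest=0 d=20 new=(6,8) → blocked by [1,5]×[1,5], reject
4. q=(24,12) nearest=0 d=24 new=(6,8) → blocked by [1,5]×[1,5], reject
5. q=(24,3) nearest=0 d=24 new=(6,3) → blocked by [1,5]×[1,5], reject
6. q=(11,12) nearest=0 d=11 new=(6,8) → blocked by [1,5]×[1,5], reject
7. q=(28,3) nearest=0 d=28 new=(6,3) → blocked by [1,5]×[1,5], reject
8. q=(19,19) nearest=0 d=19 new=(6,8) → blocked by [1,5]×[1,5], reject
9. q=(0,6) nearest=0 d=4 new=(0,6) → add node 1 parent=0 cost=4
10. q=(24,9) nearest=0 d=24 new=(6,8) → blocked by [1,5]×[1,5], reject
11. q=(18,23) nearest=1 d=18 new=(6,12) → blocked by [2,9]×[9,12], reject
12. q=(24,13) nearest=0 d=24 new=(6,8) → blocked by [1,5]×[1,5], reject
13. q=(18,21) nearest=1 d=18 new=(6,12) → blocked by [2,9]×[9,12], reject
14. q=(23,11) nearest=0 d=23 new=(6,8) → blocked by [1,5]×[1,5], reject
15. q=(15,5) nearest=0 d=15 new=(6,5) → blocked by [1,5]×[1,5], reject
16. q=(21,0) nearest=0 d=21 new=(6,0) → blocked by [1,5]×[1,5], reject
17. q=(3,21) nearest=1 d=15 new=(3,12) → blocked by [2,9]×[9,12], reject
18. q=(9,0) nearest=0 d=9 new=(6,0) → blocked by [1,5]×[1,5], reject
19. q=(13,3) nearest=0 d=13 new=(6,3) → blocked by [1,5]×[1,5], reject
20. q=(8,2) nearest=0 d=8 new=(6,2) → blocked by [1,5]×[1,5], reject
21. q=(0,1) nearest=0 d=1 new=(0,1) → add node 2 parent=0 cost=1
22. q=(9,18) nearest=1 d=12 new=(6,12) → blocked by [2,9]×[9,12], reject
23. q=(5,17) nearest=1 d=11 new=(5,12) → blocked by [2,9]×[9,12], reject
24. q=(9,7) nearest=0 d=9 new=(6,7) → blocked by [1,5]×[1,5], reject
25. q=(6,15) nearest=1 d=9 new=(6,12) → blocked by [2,9]×[9,12], reject
26. q=(6,17) nearest=1 d=11 new=(6,12) → blocked by [2,9]×[9,12], reject
27. q=(0,19) nearest=1 d=13 new=(0,12) → add node 3 parent=1 cost=10
28. q=(4,15) nearest=3 d=4 new=(4,15) → add node 4 parent=3 cost=14

Path: 0 1 3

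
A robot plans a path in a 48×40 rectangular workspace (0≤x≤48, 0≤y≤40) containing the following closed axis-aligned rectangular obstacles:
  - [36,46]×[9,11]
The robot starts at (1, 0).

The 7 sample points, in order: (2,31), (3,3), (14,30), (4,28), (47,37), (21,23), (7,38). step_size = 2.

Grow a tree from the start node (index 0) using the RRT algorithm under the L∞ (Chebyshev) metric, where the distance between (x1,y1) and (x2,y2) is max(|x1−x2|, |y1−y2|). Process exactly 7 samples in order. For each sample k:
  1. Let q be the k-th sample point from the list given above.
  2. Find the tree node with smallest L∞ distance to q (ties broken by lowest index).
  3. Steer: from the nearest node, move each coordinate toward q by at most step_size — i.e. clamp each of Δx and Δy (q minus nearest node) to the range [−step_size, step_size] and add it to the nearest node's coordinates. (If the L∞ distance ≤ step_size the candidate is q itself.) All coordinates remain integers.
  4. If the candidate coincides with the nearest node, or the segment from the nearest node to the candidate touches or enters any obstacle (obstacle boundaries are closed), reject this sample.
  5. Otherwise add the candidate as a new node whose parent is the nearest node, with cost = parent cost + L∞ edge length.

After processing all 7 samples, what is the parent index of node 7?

1. q=(2,31) nearest=0 d=31 new=(2,2) → add node 1 parent=0 cost=2
2. q=(3,3) nearest=1 d=1 new=(3,3) → add node 2 parent=1 cost=3
3. q=(14,30) nearest=2 d=27 new=(5,5) → add node 3 parent=2 cost=5
4. q=(4,28) nearest=3 d=23 new=(4,7) → add node 4 parent=3 cost=7
5. q=(47,37) nearest=3 d=42 new=(7,7) → add node 5 parent=3 cost=7
6. q=(21,23) nearest=5 d=16 new=(9,9) → add node 6 parent=5 cost=9
7. q=(7,38) nearest=6 d=29 new=(7,11) → add node 7 parent=6 cost=11

Parent of node 7: 6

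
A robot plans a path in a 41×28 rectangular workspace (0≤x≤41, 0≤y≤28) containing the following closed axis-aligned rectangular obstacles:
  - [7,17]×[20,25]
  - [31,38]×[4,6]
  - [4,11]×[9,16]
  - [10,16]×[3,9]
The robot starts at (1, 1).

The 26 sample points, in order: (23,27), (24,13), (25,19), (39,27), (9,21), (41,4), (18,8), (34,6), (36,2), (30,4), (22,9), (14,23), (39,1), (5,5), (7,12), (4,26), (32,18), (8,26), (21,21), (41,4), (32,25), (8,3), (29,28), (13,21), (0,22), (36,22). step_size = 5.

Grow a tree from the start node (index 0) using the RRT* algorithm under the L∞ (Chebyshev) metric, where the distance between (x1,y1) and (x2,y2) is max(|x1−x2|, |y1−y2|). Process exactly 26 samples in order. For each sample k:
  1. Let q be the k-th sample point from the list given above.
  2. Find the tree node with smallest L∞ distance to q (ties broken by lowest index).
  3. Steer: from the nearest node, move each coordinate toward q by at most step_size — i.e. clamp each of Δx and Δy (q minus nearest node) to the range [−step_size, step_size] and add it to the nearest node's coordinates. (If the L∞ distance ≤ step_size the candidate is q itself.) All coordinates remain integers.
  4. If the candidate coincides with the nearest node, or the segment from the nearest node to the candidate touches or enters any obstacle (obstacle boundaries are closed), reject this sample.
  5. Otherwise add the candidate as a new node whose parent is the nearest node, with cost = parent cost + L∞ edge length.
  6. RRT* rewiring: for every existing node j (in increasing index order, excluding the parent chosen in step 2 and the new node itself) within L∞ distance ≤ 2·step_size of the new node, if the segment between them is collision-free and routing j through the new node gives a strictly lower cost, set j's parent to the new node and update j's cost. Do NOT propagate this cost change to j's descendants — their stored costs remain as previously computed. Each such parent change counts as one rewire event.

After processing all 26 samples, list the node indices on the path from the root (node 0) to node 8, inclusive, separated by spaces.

Path: 0 1 8

1. q=(23,27) nearest=0 d=26 new=(6,6) → add node 1 parent=0 cost=5
2. q=(24,13) nearest=1 d=18 new=(11,11) → blocked by [4,11]×[9,16], reject
3. q=(25,19) nearest=1 d=19 new=(11,11) → blocked by [4,11]×[9,16], reject
4. q=(39,27) nearest=1 d=33 new=(11,11) → blocked by [4,11]×[9,16], reject
5. q=(9,21) nearest=1 d=15 new=(9,11) → blocked by [4,11]×[9,16], reject
6. q=(41,4) nearest=1 d=35 new=(11,4) → blocked by [10,16]×[3,9], reject
7. q=(18,8) nearest=1 d=12 new=(11,8) → blocked by [10,16]×[3,9], reject
8. q=(34,6) nearest=1 d=28 new=(11,6) → blocked by [10,16]×[3,9], reject
9. q=(36,2) nearest=1 d=30 new=(11,2) → add node 2 parent=1 cost=10
10. q=(30,4) nearest=2 d=19 new=(16,4) → blocked by [10,16]×[3,9], reject
11. q=(22,9) nearest=2 d=11 new=(16,7) → blocked by [10,16]×[3,9], reject
12. q=(14,23) nearest=1 d=17 new=(11,11) → blocked by [4,11]×[9,16], reject
13. q=(39,1) nearest=2 d=28 new=(16,1) → add node 3 parent=2 cost=15
14. q=(5,5) nearest=1 d=1 new=(5,5) → add node 4 parent=1 cost=6
15. q=(7,12) nearest=1 d=6 new=(7,11) → blocked by [4,11]×[9,16], reject
16. q=(4,26) nearest=1 d=20 new=(4,11) → blocked by [4,11]×[9,16], reject
17. q=(32,18) nearest=3 d=17 new=(21,6) → add node 5 parent=3 cost=20
18. q=(8,26) nearest=1 d=20 new=(8,11) → blocked by [4,11]×[9,16], reject
19. q=(21,21) nearest=1 d=15 new=(11,11) → blocked by [4,11]×[9,16], reject
20. q=(41,4) nearest=5 d=20 new=(26,4) → add node 6 parent=5 cost=25
21. q=(32,25) nearest=5 d=19 new=(26,11) → add node 7 parent=5 cost=25
22. q=(8,3) nearest=1 d=3 new=(8,3) → add node 8 parent=1 cost=8
23. q=(29,28) nearest=7 d=17 new=(29,16) → add node 9 parent=7 cost=30
24. q=(13,21) nearest=7 d=13 new=(21,16) → add node 10 parent=7 cost=30
25. q=(0,22) nearest=1 d=16 new=(1,11) → add node 11 parent=1 cost=10
26. q=(36,22) nearest=9 d=7 new=(34,21) → add node 12 parent=9 cost=35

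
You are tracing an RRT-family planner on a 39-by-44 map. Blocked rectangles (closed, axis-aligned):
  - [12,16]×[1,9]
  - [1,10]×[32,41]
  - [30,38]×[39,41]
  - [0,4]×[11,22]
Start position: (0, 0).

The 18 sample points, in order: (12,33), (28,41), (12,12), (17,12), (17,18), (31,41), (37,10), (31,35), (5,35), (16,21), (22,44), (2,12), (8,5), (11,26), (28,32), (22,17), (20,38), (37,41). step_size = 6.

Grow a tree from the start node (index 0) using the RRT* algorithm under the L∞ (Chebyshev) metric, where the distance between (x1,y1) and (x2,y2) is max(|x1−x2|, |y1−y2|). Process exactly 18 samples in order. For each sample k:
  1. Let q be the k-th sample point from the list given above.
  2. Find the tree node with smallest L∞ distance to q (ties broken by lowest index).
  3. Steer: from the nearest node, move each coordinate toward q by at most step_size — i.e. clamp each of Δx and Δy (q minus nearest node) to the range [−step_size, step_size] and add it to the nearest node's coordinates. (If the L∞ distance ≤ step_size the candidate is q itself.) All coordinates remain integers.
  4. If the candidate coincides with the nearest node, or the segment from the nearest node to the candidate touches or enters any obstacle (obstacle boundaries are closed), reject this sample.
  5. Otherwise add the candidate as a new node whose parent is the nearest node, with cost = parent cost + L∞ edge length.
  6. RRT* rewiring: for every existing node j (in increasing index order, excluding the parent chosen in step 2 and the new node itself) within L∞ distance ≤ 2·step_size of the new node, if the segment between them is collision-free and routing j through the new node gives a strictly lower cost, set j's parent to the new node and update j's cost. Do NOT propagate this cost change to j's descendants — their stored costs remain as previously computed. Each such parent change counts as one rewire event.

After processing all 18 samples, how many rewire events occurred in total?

Rewire events: 1

1. q=(12,33) nearest=0 d=33 new=(6,6) → add node 1 parent=0 cost=6
2. q=(28,41) nearest=1 d=35 new=(12,12) → add node 2 parent=1 cost=12
3. q=(12,12) nearest=2 d=0 → coincident, reject
4. q=(17,12) nearest=2 d=5 new=(17,12) → add node 3 parent=2 cost=17
5. q=(17,18) nearest=2 d=6 new=(17,18) → add node 4 parent=2 cost=18
6. q=(31,41) nearest=4 d=23 new=(23,24) → add node 5 parent=4 cost=24
7. q=(37,10) nearest=5 d=14 new=(29,18) → add node 6 parent=5 cost=30
8. q=(31,35) nearest=5 d=11 new=(29,30) → add node 7 parent=5 cost=30
9. q=(5,35) nearest=4 d=17 new=(11,24) → add node 8 parent=4 cost=24
10. q=(16,21) nearest=4 d=3 new=(16,21) → add node 9 parent=4 cost=21
11. q=(22,44) nearest=7 d=14 new=(23,36) → add node 10 parent=7 cost=36
12. q=(2,12) nearest=1 d=6 new=(2,12) → blocked by [0,4]×[11,22], reject
13. q=(8,5) nearest=1 d=2 new=(8,5) → add node 11 parent=1 cost=8
14. q=(11,26) nearest=8 d=2 new=(11,26) → add node 12 parent=8 cost=26
15. q=(28,32) nearest=7 d=2 new=(28,32) → add node 13 parent=7 cost=32
16. q=(22,17) nearest=3 d=5 new=(22,17) → add node 14 parent=3 cost=22; rewire 6→14 (29<30)
17. q=(20,38) nearest=10 d=3 new=(20,38) → add node 15 parent=10 cost=39
18. q=(37,41) nearest=13 d=9 new=(34,38) → add node 16 parent=13 cost=38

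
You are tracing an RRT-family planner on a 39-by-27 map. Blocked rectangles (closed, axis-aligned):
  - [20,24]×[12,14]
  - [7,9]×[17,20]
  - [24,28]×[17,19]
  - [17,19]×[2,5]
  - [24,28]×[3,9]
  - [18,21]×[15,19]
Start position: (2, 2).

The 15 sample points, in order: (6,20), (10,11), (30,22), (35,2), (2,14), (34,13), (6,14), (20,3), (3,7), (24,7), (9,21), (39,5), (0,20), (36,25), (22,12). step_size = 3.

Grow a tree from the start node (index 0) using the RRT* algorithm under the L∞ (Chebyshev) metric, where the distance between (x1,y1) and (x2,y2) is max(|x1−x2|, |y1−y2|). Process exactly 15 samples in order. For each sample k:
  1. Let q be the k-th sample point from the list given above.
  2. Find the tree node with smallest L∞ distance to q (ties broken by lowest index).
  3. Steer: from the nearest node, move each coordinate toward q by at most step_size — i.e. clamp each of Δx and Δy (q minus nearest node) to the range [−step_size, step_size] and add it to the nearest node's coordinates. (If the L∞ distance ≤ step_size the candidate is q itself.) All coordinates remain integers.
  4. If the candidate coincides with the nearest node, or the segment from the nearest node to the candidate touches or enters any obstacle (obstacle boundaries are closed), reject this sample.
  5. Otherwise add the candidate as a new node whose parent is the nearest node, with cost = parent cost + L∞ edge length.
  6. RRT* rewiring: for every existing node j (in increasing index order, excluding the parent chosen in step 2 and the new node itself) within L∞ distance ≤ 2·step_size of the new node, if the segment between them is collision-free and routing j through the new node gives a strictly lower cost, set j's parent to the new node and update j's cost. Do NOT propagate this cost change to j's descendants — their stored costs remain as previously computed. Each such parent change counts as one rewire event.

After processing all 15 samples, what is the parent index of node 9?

Parent of node 9: 6

1. q=(6,20) nearest=0 d=18 new=(5,5) → add node 1 parent=0 cost=3
2. q=(10,11) nearest=1 d=6 new=(8,8) → add node 2 parent=1 cost=6
3. q=(30,22) nearest=2 d=22 new=(11,11) → add node 3 parent=2 cost=9
4. q=(35,2) nearest=3 d=24 new=(14,8) → add node 4 parent=3 cost=12
5. q=(2,14) nearest=2 d=6 new=(5,11) → add node 5 parent=2 cost=9
6. q=(34,13) nearest=4 d=20 new=(17,11) → add node 6 parent=4 cost=15
7. q=(6,14) nearest=5 d=3 new=(6,14) → add node 7 parent=5 cost=12
8. q=(20,3) nearest=4 d=6 new=(17,5) → blocked by [17,19]×[2,5], reject
9. q=(3,7) nearest=1 d=2 new=(3,7) → add node 8 parent=1 cost=5
10. q=(24,7) nearest=6 d=7 new=(20,8) → add node 9 parent=6 cost=18
11. q=(9,21) nearest=7 d=7 new=(9,17) → blocked by [7,9]×[17,20], reject
12. q=(39,5) nearest=9 d=19 new=(23,5) → add node 10 parent=9 cost=21
13. q=(0,20) nearest=7 d=6 new=(3,17) → add node 11 parent=7 cost=15
14. q=(36,25) nearest=9 d=17 new=(23,11) → add node 12 parent=9 cost=21
15. q=(22,12) nearest=12 d=1 new=(22,12) → blocked by [20,24]×[12,14], reject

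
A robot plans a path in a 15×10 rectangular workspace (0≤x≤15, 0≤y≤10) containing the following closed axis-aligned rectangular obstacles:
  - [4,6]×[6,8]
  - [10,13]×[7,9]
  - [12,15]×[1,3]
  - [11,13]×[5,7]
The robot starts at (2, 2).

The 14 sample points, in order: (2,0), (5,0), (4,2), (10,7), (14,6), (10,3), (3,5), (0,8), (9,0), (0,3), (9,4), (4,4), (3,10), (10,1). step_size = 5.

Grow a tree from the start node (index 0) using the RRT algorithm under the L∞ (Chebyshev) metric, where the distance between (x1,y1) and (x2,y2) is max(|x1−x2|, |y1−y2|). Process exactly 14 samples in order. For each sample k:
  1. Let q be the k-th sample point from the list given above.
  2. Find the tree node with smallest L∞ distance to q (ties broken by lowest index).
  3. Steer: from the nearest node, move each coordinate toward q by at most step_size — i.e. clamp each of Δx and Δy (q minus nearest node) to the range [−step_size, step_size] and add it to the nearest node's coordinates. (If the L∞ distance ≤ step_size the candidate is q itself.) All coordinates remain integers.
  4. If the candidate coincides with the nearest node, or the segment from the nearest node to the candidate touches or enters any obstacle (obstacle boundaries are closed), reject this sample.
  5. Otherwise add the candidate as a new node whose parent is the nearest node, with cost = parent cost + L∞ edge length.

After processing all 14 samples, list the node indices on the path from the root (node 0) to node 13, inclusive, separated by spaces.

1. q=(2,0) nearest=0 d=2 new=(2,0) → add node 1 parent=0 cost=2
2. q=(5,0) nearest=0 d=3 new=(5,0) → add node 2 parent=0 cost=3
3. q=(4,2) nearest=0 d=2 new=(4,2) → add node 3 parent=0 cost=2
4. q=(10,7) nearest=3 d=6 new=(9,7) → add node 4 parent=3 cost=7
5. q=(14,6) nearest=4 d=5 new=(14,6) → blocked by [11,13]×[5,7], reject
6. q=(10,3) nearest=4 d=4 new=(10,3) → add node 5 parent=4 cost=11
7. q=(3,5) nearest=0 d=3 new=(3,5) → add node 6 parent=0 cost=3
8. q=(0,8) nearest=6 d=3 new=(0,8) → add node 7 parent=6 cost=6
9. q=(9,0) nearest=5 d=3 new=(9,0) → add node 8 parent=5 cost=14
10. q=(0,3) nearest=0 d=2 new=(0,3) → add node 9 parent=0 cost=2
11. q=(9,4) nearest=5 d=1 new=(9,4) → add node 10 parent=5 cost=12
12. q=(4,4) nearest=6 d=1 new=(4,4) → add node 11 parent=6 cost=4
13. q=(3,10) nearest=7 d=3 new=(3,10) → add node 12 parent=7 cost=9
14. q=(10,1) nearest=8 d=1 new=(10,1) → add node 13 parent=8 cost=15

Path: 0 3 4 5 8 13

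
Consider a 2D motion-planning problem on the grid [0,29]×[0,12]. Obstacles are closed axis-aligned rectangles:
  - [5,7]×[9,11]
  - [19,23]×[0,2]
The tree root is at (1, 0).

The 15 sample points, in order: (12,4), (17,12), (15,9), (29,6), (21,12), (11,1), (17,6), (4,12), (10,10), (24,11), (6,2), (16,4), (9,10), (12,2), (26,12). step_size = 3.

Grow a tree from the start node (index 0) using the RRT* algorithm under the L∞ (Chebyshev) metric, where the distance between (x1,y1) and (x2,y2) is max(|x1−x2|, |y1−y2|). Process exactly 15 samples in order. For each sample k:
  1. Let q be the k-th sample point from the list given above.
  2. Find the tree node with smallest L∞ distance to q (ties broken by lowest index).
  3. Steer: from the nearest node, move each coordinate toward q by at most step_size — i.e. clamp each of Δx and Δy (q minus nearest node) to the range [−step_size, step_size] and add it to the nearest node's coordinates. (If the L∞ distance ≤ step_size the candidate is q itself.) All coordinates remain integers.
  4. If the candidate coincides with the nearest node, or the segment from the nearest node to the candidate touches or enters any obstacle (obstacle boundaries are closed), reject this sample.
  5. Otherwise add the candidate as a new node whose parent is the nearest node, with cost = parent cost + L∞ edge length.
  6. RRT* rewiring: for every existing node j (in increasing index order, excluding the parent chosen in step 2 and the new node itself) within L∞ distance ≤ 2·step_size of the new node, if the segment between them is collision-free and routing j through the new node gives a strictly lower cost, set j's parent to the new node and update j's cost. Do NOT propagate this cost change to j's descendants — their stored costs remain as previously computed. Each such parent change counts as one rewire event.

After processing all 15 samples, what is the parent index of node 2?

Parent of node 2: 1

1. q=(12,4) nearest=0 d=11 new=(4,3) → add node 1 parent=0 cost=3
2. q=(17,12) nearest=1 d=13 new=(7,6) → add node 2 parent=1 cost=6
3. q=(15,9) nearest=2 d=8 new=(10,9) → add node 3 parent=2 cost=9
4. q=(29,6) nearest=3 d=19 new=(13,6) → add node 4 parent=3 cost=12
5. q=(21,12) nearest=4 d=8 new=(16,9) → add node 5 parent=4 cost=15
6. q=(11,1) nearest=2 d=5 new=(10,3) → add node 6 parent=2 cost=9
7. q=(17,6) nearest=5 d=3 new=(17,6) → add node 7 parent=5 cost=18
8. q=(4,12) nearest=2 d=6 new=(4,9) → add node 8 parent=2 cost=9
9. q=(10,10) nearest=3 d=1 new=(10,10) → add node 9 parent=3 cost=10
10. q=(24,11) nearest=7 d=7 new=(20,9) → add node 10 parent=7 cost=21
11. q=(6,2) nearest=1 d=2 new=(6,2) → add node 11 parent=1 cost=5
12. q=(16,4) nearest=7 d=2 new=(16,4) → add node 12 parent=7 cost=20
13. q=(9,10) nearest=3 d=1 new=(9,10) → add node 13 parent=3 cost=10
14. q=(12,2) nearest=6 d=2 new=(12,2) → add node 14 parent=6 cost=11; rewire 7→14 (16<18); rewire 12→14 (15<20)
15. q=(26,12) nearest=10 d=6 new=(23,12) → add node 15 parent=10 cost=24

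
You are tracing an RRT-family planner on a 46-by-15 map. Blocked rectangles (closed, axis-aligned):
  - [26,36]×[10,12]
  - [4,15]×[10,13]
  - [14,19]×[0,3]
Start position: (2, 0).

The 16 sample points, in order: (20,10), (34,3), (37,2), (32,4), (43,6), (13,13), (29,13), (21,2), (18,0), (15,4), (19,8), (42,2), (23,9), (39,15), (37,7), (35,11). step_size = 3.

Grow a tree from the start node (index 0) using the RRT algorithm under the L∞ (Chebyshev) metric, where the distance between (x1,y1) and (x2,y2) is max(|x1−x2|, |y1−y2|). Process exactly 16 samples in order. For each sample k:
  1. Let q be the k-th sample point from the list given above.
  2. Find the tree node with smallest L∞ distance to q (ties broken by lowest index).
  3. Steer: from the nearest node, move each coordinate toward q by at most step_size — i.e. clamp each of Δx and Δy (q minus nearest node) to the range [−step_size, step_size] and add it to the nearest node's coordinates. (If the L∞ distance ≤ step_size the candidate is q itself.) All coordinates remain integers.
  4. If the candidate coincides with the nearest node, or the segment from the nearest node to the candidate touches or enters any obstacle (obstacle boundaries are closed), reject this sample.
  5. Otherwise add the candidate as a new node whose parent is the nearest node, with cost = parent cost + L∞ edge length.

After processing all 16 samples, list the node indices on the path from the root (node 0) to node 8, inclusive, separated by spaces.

1. q=(20,10) nearest=0 d=18 new=(5,3) → add node 1 parent=0 cost=3
2. q=(34,3) nearest=1 d=29 new=(8,3) → add node 2 parent=1 cost=6
3. q=(37,2) nearest=2 d=29 new=(11,2) → add node 3 parent=2 cost=9
4. q=(32,4) nearest=3 d=21 new=(14,4) → add node 4 parent=3 cost=12
5. q=(43,6) nearest=4 d=29 new=(17,6) → add node 5 parent=4 cost=15
6. q=(13,13) nearest=5 d=7 new=(14,9) → add node 6 parent=5 cost=18
7. q=(29,13) nearest=5 d=12 new=(20,9) → add node 7 parent=5 cost=18
8. q=(21,2) nearest=5 d=4 new=(20,3) → add node 8 parent=5 cost=18
9. q=(18,0) nearest=8 d=3 new=(18,0) → blocked by [14,19]×[0,3], reject
10. q=(15,4) nearest=4 d=1 new=(15,4) → add node 9 parent=4 cost=13
11. q=(19,8) nearest=7 d=1 new=(19,8) → add node 10 parent=7 cost=19
12. q=(42,2) nearest=7 d=22 new=(23,6) → add node 11 parent=7 cost=21
13. q=(23,9) nearest=7 d=3 new=(23,9) → add node 12 parent=7 cost=21
14. q=(39,15) nearest=11 d=16 new=(26,9) → add node 13 parent=11 cost=24
15. q=(37,7) nearest=13 d=11 new=(29,7) → add node 14 parent=13 cost=27
16. q=(35,11) nearest=14 d=6 new=(32,10) → blocked by [26,36]×[10,12], reject

Path: 0 1 2 3 4 5 8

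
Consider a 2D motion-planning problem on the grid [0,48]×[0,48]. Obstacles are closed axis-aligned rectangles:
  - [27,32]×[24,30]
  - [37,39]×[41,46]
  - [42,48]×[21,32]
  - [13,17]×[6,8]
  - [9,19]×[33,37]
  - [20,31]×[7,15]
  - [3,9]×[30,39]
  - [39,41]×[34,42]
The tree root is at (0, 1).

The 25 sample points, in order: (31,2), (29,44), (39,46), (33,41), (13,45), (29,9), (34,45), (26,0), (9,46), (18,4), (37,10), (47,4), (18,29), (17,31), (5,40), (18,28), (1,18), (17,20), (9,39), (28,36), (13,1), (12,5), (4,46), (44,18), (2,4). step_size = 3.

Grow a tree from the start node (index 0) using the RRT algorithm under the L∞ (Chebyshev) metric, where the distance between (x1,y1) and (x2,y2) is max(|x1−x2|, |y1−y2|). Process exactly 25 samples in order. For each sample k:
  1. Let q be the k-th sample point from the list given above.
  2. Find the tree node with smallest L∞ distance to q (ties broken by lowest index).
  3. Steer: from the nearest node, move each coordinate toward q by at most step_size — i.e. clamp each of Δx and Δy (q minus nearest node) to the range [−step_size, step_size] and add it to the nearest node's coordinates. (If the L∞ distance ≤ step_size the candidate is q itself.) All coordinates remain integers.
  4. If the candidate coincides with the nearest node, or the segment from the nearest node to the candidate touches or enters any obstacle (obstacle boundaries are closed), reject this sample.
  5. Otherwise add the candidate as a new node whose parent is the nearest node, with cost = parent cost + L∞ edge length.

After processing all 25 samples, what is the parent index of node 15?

Parent of node 15: 3

1. q=(31,2) nearest=0 d=31 new=(3,2) → add node 1 parent=0 cost=3
2. q=(29,44) nearest=1 d=42 new=(6,5) → add node 2 parent=1 cost=6
3. q=(39,46) nearest=2 d=41 new=(9,8) → add node 3 parent=2 cost=9
4. q=(33,41) nearest=3 d=33 new=(12,11) → add node 4 parent=3 cost=12
5. q=(13,45) nearest=4 d=34 new=(13,14) → add node 5 parent=4 cost=15
6. q=(29,9) nearest=5 d=16 new=(16,11) → add node 6 parent=5 cost=18
7. q=(34,45) nearest=5 d=31 new=(16,17) → add node 7 parent=5 cost=18
8. q=(26,0) nearest=6 d=11 new=(19,8) → add node 8 parent=6 cost=21
9. q=(9,46) nearest=7 d=29 new=(13,20) → add node 9 parent=7 cost=21
10. q=(18,4) nearest=8 d=4 new=(18,5) → add node 10 parent=8 cost=24
11. q=(37,10) nearest=8 d=18 new=(22,10) → blocked by [20,31]×[7,15], reject
12. q=(47,4) nearest=8 d=28 new=(22,5) → blocked by [20,31]×[7,15], reject
13. q=(18,29) nearest=9 d=9 new=(16,23) → add node 11 parent=9 cost=24
14. q=(17,31) nearest=11 d=8 new=(17,26) → add node 12 parent=11 cost=27
15. q=(5,40) nearest=12 d=14 new=(14,29) → add node 13 parent=12 cost=30
16. q=(18,28) nearest=12 d=2 new=(18,28) → add node 14 parent=12 cost=29
17. q=(1,18) nearest=3 d=10 new=(6,11) → add node 15 parent=3 cost=12
18. q=(17,20) nearest=7 d=3 new=(17,20) → add node 16 parent=7 cost=21
19. q=(9,39) nearest=13 d=10 new=(11,32) → add node 17 parent=13 cost=33
20. q=(28,36) nearest=14 d=10 new=(21,31) → add node 18 parent=14 cost=32
21. q=(13,1) nearest=10 d=5 new=(15,2) → add node 19 parent=10 cost=27
22. q=(12,5) nearest=3 d=3 new=(12,5) → add node 20 parent=3 cost=12
23. q=(4,46) nearest=17 d=14 new=(8,35) → blocked by [9,19]×[33,37], reject
24. q=(44,18) nearest=18 d=23 new=(24,28) → add node 21 parent=18 cost=35
25. q=(2,4) nearest=1 d=2 new=(2,4) → add node 22 parent=1 cost=5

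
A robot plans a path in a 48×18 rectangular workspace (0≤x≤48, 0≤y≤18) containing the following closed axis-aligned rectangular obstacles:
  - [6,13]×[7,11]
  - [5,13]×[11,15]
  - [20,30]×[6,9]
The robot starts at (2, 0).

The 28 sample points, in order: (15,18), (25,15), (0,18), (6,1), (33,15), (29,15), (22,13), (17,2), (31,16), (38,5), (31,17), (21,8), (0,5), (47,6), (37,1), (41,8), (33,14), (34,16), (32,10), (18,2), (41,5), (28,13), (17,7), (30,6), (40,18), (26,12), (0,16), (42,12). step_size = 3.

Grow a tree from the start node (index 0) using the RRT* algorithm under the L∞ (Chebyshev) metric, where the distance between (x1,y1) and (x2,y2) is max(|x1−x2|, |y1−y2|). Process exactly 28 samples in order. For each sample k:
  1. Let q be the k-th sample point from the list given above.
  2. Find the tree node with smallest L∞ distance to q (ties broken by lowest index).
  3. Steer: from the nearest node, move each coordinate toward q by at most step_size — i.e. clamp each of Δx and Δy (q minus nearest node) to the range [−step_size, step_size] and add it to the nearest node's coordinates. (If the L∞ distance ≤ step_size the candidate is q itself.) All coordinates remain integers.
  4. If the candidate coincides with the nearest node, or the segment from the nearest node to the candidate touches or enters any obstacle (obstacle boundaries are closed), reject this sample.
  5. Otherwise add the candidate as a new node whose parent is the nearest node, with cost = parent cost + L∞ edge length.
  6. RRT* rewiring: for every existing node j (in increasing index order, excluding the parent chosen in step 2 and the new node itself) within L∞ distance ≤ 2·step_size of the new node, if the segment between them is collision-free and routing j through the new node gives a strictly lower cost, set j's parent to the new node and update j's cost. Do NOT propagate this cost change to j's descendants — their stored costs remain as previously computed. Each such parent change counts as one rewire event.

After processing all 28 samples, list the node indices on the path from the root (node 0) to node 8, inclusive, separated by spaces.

Path: 0 1 2 4 5 6 8

1. q=(15,18) nearest=0 d=18 new=(5,3) → add node 1 parent=0 cost=3
2. q=(25,15) nearest=1 d=20 new=(8,6) → add node 2 parent=1 cost=6
3. q=(0,18) nearest=2 d=12 new=(5,9) → blocked by [6,13]×[7,11], reject
4. q=(6,1) nearest=1 d=2 new=(6,1) → add node 3 parent=1 cost=5
5. q=(33,15) nearest=2 d=25 new=(11,9) → blocked by [6,13]×[7,11], reject
6. q=(29,15) nearest=2 d=21 new=(11,9) → blocked by [6,13]×[7,11], reject
7. q=(22,13) nearest=2 d=14 new=(11,9) → blocked by [6,13]×[7,11], reject
8. q=(17,2) nearest=2 d=9 new=(11,3) → add node 4 parent=2 cost=9
9. q=(31,16) nearest=4 d=20 new=(14,6) → add node 5 parent=4 cost=12
10. q=(38,5) nearest=5 d=24 new=(17,5) → add node 6 parent=5 cost=15
11. q=(31,17) nearest=6 d=14 new=(20,8) → blocked by [20,30]×[6,9], reject
12. q=(21,8) nearest=6 d=4 new=(20,8) → blocked by [20,30]×[6,9], reject
13. q=(0,5) nearest=0 d=5 new=(0,3) → add node 7 parent=0 cost=3
14. q=(47,6) nearest=6 d=30 new=(20,6) → blocked by [20,30]×[6,9], reject
15. q=(37,1) nearest=6 d=20 new=(20,2) → add node 8 parent=6 cost=18
16. q=(41,8) nearest=8 d=21 new=(23,5) → add node 9 parent=8 cost=21
17. q=(33,14) nearest=9 d=10 new=(26,8) → blocked by [20,30]×[6,9], reject
18. q=(34,16) nearest=9 d=11 new=(26,8) → blocked by [20,30]×[6,9], reject
19. q=(32,10) nearest=9 d=9 new=(26,8) → blocked by [20,30]×[6,9], reject
20. q=(18,2) nearest=8 d=2 new=(18,2) → add node 10 parent=8 cost=20
21. q=(41,5) nearest=9 d=18 new=(26,5) → add node 11 parent=9 cost=24
22. q=(28,13) nearest=9 d=8 new=(26,8) → blocked by [20,30]×[6,9], reject
23. q=(17,7) nearest=6 d=2 new=(17,7) → add node 12 parent=6 cost=17
24. q=(30,6) nearest=11 d=4 new=(29,6) → blocked by [20,30]×[6,9], reject
25. q=(40,18) nearest=11 d=14 new=(29,8) → blocked by [20,30]×[6,9], reject
26. q=(26,12) nearest=9 d=7 new=(26,8) → blocked by [20,30]×[6,9], reject
27. q=(0,16) nearest=2 d=10 new=(5,9) → blocked by [6,13]×[7,11], reject
28. q=(42,12) nearest=11 d=16 new=(29,8) → blocked by [20,30]×[6,9], reject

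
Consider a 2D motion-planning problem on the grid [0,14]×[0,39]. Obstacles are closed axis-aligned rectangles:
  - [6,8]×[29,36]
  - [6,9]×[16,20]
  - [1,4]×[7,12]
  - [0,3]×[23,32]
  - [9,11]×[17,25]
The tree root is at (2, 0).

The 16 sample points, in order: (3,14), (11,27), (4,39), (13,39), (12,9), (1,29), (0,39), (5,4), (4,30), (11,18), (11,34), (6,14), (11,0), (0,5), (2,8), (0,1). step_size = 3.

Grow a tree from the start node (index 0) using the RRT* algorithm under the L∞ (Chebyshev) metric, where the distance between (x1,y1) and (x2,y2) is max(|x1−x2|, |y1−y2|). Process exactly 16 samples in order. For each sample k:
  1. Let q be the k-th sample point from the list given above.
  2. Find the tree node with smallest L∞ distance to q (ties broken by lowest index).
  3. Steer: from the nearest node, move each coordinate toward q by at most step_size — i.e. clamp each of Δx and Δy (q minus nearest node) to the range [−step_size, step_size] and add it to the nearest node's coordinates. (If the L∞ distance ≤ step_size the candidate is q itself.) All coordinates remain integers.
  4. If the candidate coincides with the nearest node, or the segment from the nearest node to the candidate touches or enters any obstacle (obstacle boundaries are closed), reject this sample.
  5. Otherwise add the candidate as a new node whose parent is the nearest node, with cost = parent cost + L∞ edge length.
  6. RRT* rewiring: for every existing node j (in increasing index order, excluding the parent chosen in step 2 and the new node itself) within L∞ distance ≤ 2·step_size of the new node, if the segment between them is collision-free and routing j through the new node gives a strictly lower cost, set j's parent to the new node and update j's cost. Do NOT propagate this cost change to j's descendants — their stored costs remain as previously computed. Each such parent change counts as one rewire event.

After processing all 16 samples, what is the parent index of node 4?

1. q=(3,14) nearest=0 d=14 new=(3,3) → add node 1 parent=0 cost=3
2. q=(11,27) nearest=1 d=24 new=(6,6) → add node 2 parent=1 cost=6
3. q=(4,39) nearest=2 d=33 new=(4,9) → blocked by [1,4]×[7,12], reject
4. q=(13,39) nearest=2 d=33 new=(9,9) → add node 3 parent=2 cost=9
5. q=(12,9) nearest=3 d=3 new=(12,9) → add node 4 parent=3 cost=12
6. q=(1,29) nearest=3 d=20 new=(6,12) → add node 5 parent=3 cost=12
7. q=(0,39) nearest=5 d=27 new=(3,15) → add node 6 parent=5 cost=15
8. q=(5,4) nearest=1 d=2 new=(5,4) → add node 7 parent=1 cost=5
9. q=(4,30) nearest=6 d=15 new=(4,18) → add node 8 parent=6 cost=18
10. q=(11,18) nearest=5 d=6 new=(9,15) → add node 9 parent=5 cost=15
11. q=(11,34) nearest=8 d=16 new=(7,21) → blocked by [6,9]×[16,20], reject
12. q=(6,14) nearest=5 d=2 new=(6,14) → add node 10 parent=5 cost=14
13. q=(11,0) nearest=2 d=6 new=(9,3) → add node 11 parent=2 cost=9
14. q=(0,5) nearest=1 d=3 new=(0,5) → add node 12 parent=1 cost=6
15. q=(2,8) nearest=12 d=3 new=(2,8) → blocked by [1,4]×[7,12], reject
16. q=(0,1) nearest=0 d=2 new=(0,1) → add node 13 parent=0 cost=2

Parent of node 4: 3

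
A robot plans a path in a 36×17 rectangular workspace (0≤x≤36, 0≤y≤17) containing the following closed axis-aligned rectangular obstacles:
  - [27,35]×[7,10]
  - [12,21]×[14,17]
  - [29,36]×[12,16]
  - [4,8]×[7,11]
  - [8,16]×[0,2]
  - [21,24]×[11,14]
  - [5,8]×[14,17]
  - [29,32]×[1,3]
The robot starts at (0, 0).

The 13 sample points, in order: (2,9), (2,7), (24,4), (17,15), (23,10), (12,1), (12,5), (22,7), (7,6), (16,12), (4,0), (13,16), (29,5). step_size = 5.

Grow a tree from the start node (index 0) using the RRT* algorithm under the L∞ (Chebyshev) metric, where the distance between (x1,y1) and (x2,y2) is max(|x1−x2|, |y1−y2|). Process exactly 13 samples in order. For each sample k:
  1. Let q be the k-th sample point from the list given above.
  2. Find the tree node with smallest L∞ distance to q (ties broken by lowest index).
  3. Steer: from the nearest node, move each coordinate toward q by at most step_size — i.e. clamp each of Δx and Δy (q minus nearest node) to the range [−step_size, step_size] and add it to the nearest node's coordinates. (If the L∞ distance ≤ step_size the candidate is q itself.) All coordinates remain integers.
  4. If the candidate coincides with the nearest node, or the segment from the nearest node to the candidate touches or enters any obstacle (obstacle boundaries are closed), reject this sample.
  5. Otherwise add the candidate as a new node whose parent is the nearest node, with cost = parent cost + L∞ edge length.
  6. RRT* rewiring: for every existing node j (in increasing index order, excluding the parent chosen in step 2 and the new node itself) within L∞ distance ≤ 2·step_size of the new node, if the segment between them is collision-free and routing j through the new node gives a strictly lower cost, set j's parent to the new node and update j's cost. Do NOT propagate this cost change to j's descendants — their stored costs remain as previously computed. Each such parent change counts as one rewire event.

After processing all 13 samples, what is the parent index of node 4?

1. q=(2,9) nearest=0 d=9 new=(2,5) → add node 1 parent=0 cost=5
2. q=(2,7) nearest=1 d=2 new=(2,7) → add node 2 parent=1 cost=7
3. q=(24,4) nearest=1 d=22 new=(7,4) → add node 3 parent=1 cost=10
4. q=(17,15) nearest=3 d=11 new=(12,9) → add node 4 parent=3 cost=15
5. q=(23,10) nearest=4 d=11 new=(17,10) → add node 5 parent=4 cost=20
6. q=(12,1) nearest=3 d=5 new=(12,1) → blocked by [8,16]×[0,2], reject
7. q=(12,5) nearest=4 d=4 new=(12,5) → add node 6 parent=4 cost=19
8. q=(22,7) nearest=5 d=5 new=(22,7) → add node 7 parent=5 cost=25
9. q=(7,6) nearest=3 d=2 new=(7,6) → add node 8 parent=3 cost=12; rewire 6→8 (17<19)
10. q=(16,12) nearest=5 d=2 new=(16,12) → add node 9 parent=5 cost=22
11. q=(4,0) nearest=0 d=4 new=(4,0) → add node 10 parent=0 cost=4; rewire 3→10 (8<10); rewire 4→10 (13<15); rewire 6→10 (12<17); rewire 8→10 (10<12)
12. q=(13,16) nearest=9 d=4 new=(13,16) → blocked by [12,21]×[14,17], reject
13. q=(29,5) nearest=7 d=7 new=(27,5) → add node 11 parent=7 cost=30

Parent of node 4: 10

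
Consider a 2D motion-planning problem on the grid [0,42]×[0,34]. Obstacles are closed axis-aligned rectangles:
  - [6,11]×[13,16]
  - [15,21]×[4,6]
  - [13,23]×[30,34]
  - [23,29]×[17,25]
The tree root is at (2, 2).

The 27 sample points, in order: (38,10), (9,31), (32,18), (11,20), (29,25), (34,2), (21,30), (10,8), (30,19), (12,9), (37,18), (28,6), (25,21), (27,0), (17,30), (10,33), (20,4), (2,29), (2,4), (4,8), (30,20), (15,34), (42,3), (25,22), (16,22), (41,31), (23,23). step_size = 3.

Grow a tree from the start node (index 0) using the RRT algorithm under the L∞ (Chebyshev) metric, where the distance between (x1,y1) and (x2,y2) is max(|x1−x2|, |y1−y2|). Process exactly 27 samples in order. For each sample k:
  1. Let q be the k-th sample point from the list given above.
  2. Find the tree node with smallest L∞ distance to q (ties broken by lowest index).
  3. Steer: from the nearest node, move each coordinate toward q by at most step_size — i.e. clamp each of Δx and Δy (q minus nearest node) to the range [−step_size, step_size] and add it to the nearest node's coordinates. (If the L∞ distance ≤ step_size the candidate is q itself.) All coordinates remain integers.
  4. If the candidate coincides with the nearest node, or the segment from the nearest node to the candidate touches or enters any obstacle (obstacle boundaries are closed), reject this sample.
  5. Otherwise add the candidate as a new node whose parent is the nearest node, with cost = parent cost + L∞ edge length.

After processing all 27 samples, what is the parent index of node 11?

Parent of node 11: 5

1. q=(38,10) nearest=0 d=36 new=(5,5) → add node 1 parent=0 cost=3
2. q=(9,31) nearest=1 d=26 new=(8,8) → add node 2 parent=1 cost=6
3. q=(32,18) nearest=2 d=24 new=(11,11) → add node 3 parent=2 cost=9
4. q=(11,20) nearest=3 d=9 new=(11,14) → blocked by [6,11]×[13,16], reject
5. q=(29,25) nearest=3 d=18 new=(14,14) → add node 4 parent=3 cost=12
6. q=(34,2) nearest=4 d=20 new=(17,11) → add node 5 parent=4 cost=15
7. q=(21,30) nearest=4 d=16 new=(17,17) → add node 6 parent=4 cost=15
8. q=(10,8) nearest=2 d=2 new=(10,8) → add node 7 parent=2 cost=8
9. q=(30,19) nearest=5 d=13 new=(20,14) → add node 8 parent=5 cost=18
10. q=(12,9) nearest=3 d=2 new=(12,9) → add node 9 parent=3 cost=11
11. q=(37,18) nearest=8 d=17 new=(23,17) → blocked by [23,29]×[17,25], reject
12. q=(28,6) nearest=8 d=8 new=(23,11) → add node 10 parent=8 cost=21
13. q=(25,21) nearest=8 d=7 new=(23,17) → blocked by [23,29]×[17,25], reject
14. q=(27,0) nearest=5 d=11 new=(20,8) → add node 11 parent=5 cost=18
15. q=(17,30) nearest=6 d=13 new=(17,20) → add node 12 parent=6 cost=18
16. q=(10,33) nearest=12 d=13 new=(14,23) → add node 13 parent=12 cost=21
17. q=(20,4) nearest=11 d=4 new=(20,5) → blocked by [15,21]×[4,6], reject
18. q=(2,29) nearest=13 d=12 new=(11,26) → add node 14 parent=13 cost=24
19. q=(2,4) nearest=0 d=2 new=(2,4) → add node 15 parent=0 cost=2
20. q=(4,8) nearest=1 d=3 new=(4,8) → add node 16 parent=1 cost=6
21. q=(30,20) nearest=10 d=9 new=(26,14) → add node 17 parent=10 cost=24
22. q=(15,34) nearest=14 d=8 new=(14,29) → add node 18 parent=14 cost=27
23. q=(42,3) nearest=17 d=16 new=(29,11) → add node 19 parent=17 cost=27
24. q=(25,22) nearest=6 d=8 new=(20,20) → add node 20 parent=6 cost=18
25. q=(16,22) nearest=12 d=2 new=(16,22) → add node 21 parent=12 cost=20
26. q=(41,31) nearest=17 d=17 new=(29,17) → blocked by [23,29]×[17,25], reject
27. q=(23,23) nearest=20 d=3 new=(23,23) → blocked by [23,29]×[17,25], reject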